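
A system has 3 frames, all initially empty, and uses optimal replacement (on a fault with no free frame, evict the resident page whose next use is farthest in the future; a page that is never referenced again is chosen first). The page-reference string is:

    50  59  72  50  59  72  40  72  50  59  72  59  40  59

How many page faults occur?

5

50 -> fault, frames (50)
59 -> fault, frames (50 59)
72 -> fault, frames (50 59 72)
50 -> hit
59 -> hit
72 -> hit
40 -> fault, evict 59, frames (50 72 40)
72 -> hit
50 -> hit
59 -> fault, evict 50, frames (72 40 59)
72 -> hit
59 -> hit
40 -> hit
59 -> hit
Page faults: 5.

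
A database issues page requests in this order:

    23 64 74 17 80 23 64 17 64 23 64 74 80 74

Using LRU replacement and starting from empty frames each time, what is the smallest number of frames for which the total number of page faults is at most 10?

f=1: 14 faults
f=2: 11 faults
f=3: 10 faults
f=4: 9 faults
f=5: 5 faults
Smallest f with faults ≤ 10 is 3.

3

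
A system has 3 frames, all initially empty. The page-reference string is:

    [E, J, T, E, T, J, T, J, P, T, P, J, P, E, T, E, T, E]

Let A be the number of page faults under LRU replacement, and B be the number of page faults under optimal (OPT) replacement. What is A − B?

Under LRU: F F F . . . . . F . . . . F F . . . → 6 faults.
Under OPT: F F F . . . . . F . . . . F . . . . → 5 faults.
A − B = 6 − 5 = 1.

1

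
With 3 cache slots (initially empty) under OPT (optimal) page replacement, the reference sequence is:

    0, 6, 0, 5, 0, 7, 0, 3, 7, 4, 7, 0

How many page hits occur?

6

0: miss, frames {0}
6: miss, frames {0,6}
0: hit
5: miss, frames {0,6,5}
0: hit
7: miss, evict 5, frames {0,6,7}
0: hit
3: miss, evict 6, frames {0,7,3}
7: hit
4: miss, evict 3, frames {0,7,4}
7: hit
0: hit
Hits: 6.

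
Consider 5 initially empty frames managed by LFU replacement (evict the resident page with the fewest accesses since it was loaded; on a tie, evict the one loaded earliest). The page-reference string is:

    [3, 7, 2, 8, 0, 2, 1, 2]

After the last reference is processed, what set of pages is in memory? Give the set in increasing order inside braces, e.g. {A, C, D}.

3 -> fault, frames {3}
7 -> fault, frames {3,7}
2 -> fault, frames {3,7,2}
8 -> fault, frames {3,7,2,8}
0 -> fault, frames {3,7,2,8,0}
2 -> hit
1 -> fault, evict 3, frames {7,2,8,0,1}
2 -> hit

{0, 1, 2, 7, 8}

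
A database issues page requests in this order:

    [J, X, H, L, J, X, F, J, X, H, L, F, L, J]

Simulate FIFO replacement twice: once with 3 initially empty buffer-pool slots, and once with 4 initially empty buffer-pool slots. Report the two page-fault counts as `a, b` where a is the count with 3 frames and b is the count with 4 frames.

10, 11

3 frames: F F F F F F F . . F F . . F → 10 faults.
4 frames: F F F F . . F F F F F F . F → 11 faults.
11 > 10: adding a frame increased faults — Belady's anomaly.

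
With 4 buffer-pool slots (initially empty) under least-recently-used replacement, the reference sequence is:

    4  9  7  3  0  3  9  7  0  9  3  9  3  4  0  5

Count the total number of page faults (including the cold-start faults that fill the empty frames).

7

4: fault, frames {4}
9: fault, frames {4,9}
7: fault, frames {4,9,7}
3: fault, frames {4,9,7,3}
0: fault, evict 4, frames {9,7,3,0}
3: hit
9: hit
7: hit
0: hit
9: hit
3: hit
9: hit
3: hit
4: fault, evict 7, frames {0,9,3,4}
0: hit
5: fault, evict 9, frames {3,4,0,5}
Page faults: 7.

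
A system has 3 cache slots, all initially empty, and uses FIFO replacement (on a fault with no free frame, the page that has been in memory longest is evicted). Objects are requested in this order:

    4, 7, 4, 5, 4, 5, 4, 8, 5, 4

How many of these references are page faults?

4 → miss, frames (4)
7 → miss, frames (4 7)
4 → hit
5 → miss, frames (4 7 5)
4 → hit
5 → hit
4 → hit
8 → miss, evict 4, frames (7 5 8)
5 → hit
4 → miss, evict 7, frames (5 8 4)
Page faults: 5.

5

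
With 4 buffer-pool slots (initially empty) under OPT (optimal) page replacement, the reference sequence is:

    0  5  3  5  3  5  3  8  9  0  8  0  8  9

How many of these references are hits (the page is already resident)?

9

0 -> miss, frames {0}
5 -> miss, frames {0,5}
3 -> miss, frames {0,5,3}
5 -> hit
3 -> hit
5 -> hit
3 -> hit
8 -> miss, frames {0,5,3,8}
9 -> miss, evict 3, frames {0,5,8,9}
0 -> hit
8 -> hit
0 -> hit
8 -> hit
9 -> hit
Hits: 9.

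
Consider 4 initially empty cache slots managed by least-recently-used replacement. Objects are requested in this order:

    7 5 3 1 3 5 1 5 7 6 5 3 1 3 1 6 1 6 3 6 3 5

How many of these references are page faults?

7 -> miss, frames (7)
5 -> miss, frames (7 5)
3 -> miss, frames (7 5 3)
1 -> miss, frames (7 5 3 1)
3 -> hit
5 -> hit
1 -> hit
5 -> hit
7 -> hit
6 -> miss, evict 3, frames (1 5 7 6)
5 -> hit
3 -> miss, evict 1, frames (7 6 5 3)
1 -> miss, evict 7, frames (6 5 3 1)
3 -> hit
1 -> hit
6 -> hit
1 -> hit
6 -> hit
3 -> hit
6 -> hit
3 -> hit
5 -> hit
Page faults: 7.

7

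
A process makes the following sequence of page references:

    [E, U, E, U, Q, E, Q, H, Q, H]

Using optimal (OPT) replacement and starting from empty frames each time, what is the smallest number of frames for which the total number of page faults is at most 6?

2

f=1: 10 faults
f=2: 4 faults
f=3: 4 faults
f=4: 4 faults
Smallest f with faults ≤ 6 is 2.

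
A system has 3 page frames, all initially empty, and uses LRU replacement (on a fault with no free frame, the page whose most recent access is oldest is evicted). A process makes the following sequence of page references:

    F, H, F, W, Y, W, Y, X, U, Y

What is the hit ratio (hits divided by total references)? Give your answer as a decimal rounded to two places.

F -> fault, frames {F}
H -> fault, frames {F,H}
F -> hit
W -> fault, frames {H,F,W}
Y -> fault, evict H, frames {F,W,Y}
W -> hit
Y -> hit
X -> fault, evict F, frames {W,Y,X}
U -> fault, evict W, frames {Y,X,U}
Y -> hit
Hits: 4 of 10 references → 4/10 = 0.4000.

0.40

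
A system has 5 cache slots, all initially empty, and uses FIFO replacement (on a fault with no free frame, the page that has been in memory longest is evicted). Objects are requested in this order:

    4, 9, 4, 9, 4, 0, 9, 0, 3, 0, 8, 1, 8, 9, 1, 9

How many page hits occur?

4 -> fault, frames (4)
9 -> fault, frames (4 9)
4 -> hit
9 -> hit
4 -> hit
0 -> fault, frames (4 9 0)
9 -> hit
0 -> hit
3 -> fault, frames (4 9 0 3)
0 -> hit
8 -> fault, frames (4 9 0 3 8)
1 -> fault, evict 4, frames (9 0 3 8 1)
8 -> hit
9 -> hit
1 -> hit
9 -> hit
Hits: 10.

10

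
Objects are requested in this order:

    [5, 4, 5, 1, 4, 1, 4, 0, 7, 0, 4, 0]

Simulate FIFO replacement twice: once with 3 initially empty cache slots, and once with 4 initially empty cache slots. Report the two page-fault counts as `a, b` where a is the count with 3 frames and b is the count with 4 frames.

6, 5

3 frames: F F . F . . . F F . F . → 6 faults.
4 frames: F F . F . . . F F . . . → 5 faults.
5 < 6: adding a frame reduced faults, as is typical.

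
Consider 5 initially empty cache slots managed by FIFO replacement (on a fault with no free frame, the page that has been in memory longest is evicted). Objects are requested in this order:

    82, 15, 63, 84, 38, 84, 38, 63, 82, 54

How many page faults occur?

6

82: fault, frames (82)
15: fault, frames (82 15)
63: fault, frames (82 15 63)
84: fault, frames (82 15 63 84)
38: fault, frames (82 15 63 84 38)
84: hit
38: hit
63: hit
82: hit
54: fault, evict 82, frames (15 63 84 38 54)
Page faults: 6.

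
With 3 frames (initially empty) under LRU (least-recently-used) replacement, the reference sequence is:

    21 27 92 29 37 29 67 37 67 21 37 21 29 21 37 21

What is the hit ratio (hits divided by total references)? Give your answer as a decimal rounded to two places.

21 → miss, frames [21]
27 → miss, frames [21, 27]
92 → miss, frames [21, 27, 92]
29 → miss, evict 21, frames [27, 92, 29]
37 → miss, evict 27, frames [92, 29, 37]
29 → hit
67 → miss, evict 92, frames [37, 29, 67]
37 → hit
67 → hit
21 → miss, evict 29, frames [37, 67, 21]
37 → hit
21 → hit
29 → miss, evict 67, frames [37, 21, 29]
21 → hit
37 → hit
21 → hit
Hits: 8 of 16 references → 8/16 = 0.5000.

0.50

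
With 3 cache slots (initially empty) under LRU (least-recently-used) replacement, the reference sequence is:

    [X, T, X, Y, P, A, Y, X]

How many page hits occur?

2

X -> miss, frames (X)
T -> miss, frames (X T)
X -> hit
Y -> miss, frames (T X Y)
P -> miss, evict T, frames (X Y P)
A -> miss, evict X, frames (Y P A)
Y -> hit
X -> miss, evict P, frames (A Y X)
Hits: 2.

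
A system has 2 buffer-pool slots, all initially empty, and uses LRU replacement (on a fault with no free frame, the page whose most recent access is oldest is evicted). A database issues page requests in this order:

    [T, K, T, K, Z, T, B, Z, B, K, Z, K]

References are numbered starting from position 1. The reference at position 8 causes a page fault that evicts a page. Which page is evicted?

T

pos 1: T: fault, frames [T]
pos 2: K: fault, frames [T, K]
pos 3: T: hit
pos 4: K: hit
pos 5: Z: fault, evict T, frames [K, Z]
pos 6: T: fault, evict K, frames [Z, T]
pos 7: B: fault, evict Z, frames [T, B]
pos 8: Z: fault, evict T, frames [B, Z]
At position 8, page T is evicted.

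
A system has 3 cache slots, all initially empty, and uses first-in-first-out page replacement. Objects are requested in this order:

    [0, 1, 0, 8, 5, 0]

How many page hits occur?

0: miss, frames [0]
1: miss, frames [0, 1]
0: hit
8: miss, frames [0, 1, 8]
5: miss, evict 0, frames [1, 8, 5]
0: miss, evict 1, frames [8, 5, 0]
Hits: 1.

1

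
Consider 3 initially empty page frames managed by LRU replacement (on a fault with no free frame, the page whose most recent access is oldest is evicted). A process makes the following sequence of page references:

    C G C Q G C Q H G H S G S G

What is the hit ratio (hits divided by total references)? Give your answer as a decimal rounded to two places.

C → miss, frames [C]
G → miss, frames [C, G]
C → hit
Q → miss, frames [G, C, Q]
G → hit
C → hit
Q → hit
H → miss, evict G, frames [C, Q, H]
G → miss, evict C, frames [Q, H, G]
H → hit
S → miss, evict Q, frames [G, H, S]
G → hit
S → hit
G → hit
Hits: 8 of 14 references → 8/14 = 0.5714.

0.57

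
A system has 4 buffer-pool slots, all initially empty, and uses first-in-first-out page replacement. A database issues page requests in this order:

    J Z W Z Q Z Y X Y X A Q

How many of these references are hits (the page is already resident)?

5

J: fault, frames [J]
Z: fault, frames [J, Z]
W: fault, frames [J, Z, W]
Z: hit
Q: fault, frames [J, Z, W, Q]
Z: hit
Y: fault, evict J, frames [Z, W, Q, Y]
X: fault, evict Z, frames [W, Q, Y, X]
Y: hit
X: hit
A: fault, evict W, frames [Q, Y, X, A]
Q: hit
Hits: 5.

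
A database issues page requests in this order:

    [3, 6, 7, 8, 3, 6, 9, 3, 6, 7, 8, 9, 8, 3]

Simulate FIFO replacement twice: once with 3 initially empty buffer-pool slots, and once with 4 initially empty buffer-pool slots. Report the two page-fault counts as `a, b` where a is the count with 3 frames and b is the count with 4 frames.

10, 11

3 frames: F F F F F F F . . F F . . F → 10 faults.
4 frames: F F F F . . F F F F F F . F → 11 faults.
11 > 10: adding a frame increased faults — Belady's anomaly.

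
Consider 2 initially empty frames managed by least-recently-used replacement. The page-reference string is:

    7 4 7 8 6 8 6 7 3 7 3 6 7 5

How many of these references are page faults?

9

7: fault, frames (7)
4: fault, frames (7 4)
7: hit
8: fault, evict 4, frames (7 8)
6: fault, evict 7, frames (8 6)
8: hit
6: hit
7: fault, evict 8, frames (6 7)
3: fault, evict 6, frames (7 3)
7: hit
3: hit
6: fault, evict 7, frames (3 6)
7: fault, evict 3, frames (6 7)
5: fault, evict 6, frames (7 5)
Page faults: 9.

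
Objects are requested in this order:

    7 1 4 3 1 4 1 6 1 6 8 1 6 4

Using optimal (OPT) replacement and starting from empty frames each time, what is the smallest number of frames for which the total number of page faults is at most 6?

4

f=1: 14 faults
f=2: 9 faults
f=3: 7 faults
f=4: 6 faults
f=5: 6 faults
f=6: 6 faults
Smallest f with faults ≤ 6 is 4.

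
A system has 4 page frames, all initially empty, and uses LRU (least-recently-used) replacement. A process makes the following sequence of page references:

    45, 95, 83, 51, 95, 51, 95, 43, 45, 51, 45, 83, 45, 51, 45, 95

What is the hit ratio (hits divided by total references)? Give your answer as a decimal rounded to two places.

45 -> miss, frames [45]
95 -> miss, frames [45, 95]
83 -> miss, frames [45, 95, 83]
51 -> miss, frames [45, 95, 83, 51]
95 -> hit
51 -> hit
95 -> hit
43 -> miss, evict 45, frames [83, 51, 95, 43]
45 -> miss, evict 83, frames [51, 95, 43, 45]
51 -> hit
45 -> hit
83 -> miss, evict 95, frames [43, 51, 45, 83]
45 -> hit
51 -> hit
45 -> hit
95 -> miss, evict 43, frames [83, 51, 45, 95]
Hits: 8 of 16 references → 8/16 = 0.5000.

0.50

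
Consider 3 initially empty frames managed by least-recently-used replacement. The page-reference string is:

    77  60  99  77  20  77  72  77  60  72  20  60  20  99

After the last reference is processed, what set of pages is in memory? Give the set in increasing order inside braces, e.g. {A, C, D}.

77 -> miss, frames [77]
60 -> miss, frames [77, 60]
99 -> miss, frames [77, 60, 99]
77 -> hit
20 -> miss, evict 60, frames [99, 77, 20]
77 -> hit
72 -> miss, evict 99, frames [20, 77, 72]
77 -> hit
60 -> miss, evict 20, frames [72, 77, 60]
72 -> hit
20 -> miss, evict 77, frames [60, 72, 20]
60 -> hit
20 -> hit
99 -> miss, evict 72, frames [60, 20, 99]

{20, 60, 99}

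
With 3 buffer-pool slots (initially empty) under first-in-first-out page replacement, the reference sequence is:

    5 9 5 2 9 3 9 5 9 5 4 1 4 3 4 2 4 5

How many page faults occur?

5 -> fault, frames [5]
9 -> fault, frames [5, 9]
5 -> hit
2 -> fault, frames [5, 9, 2]
9 -> hit
3 -> fault, evict 5, frames [9, 2, 3]
9 -> hit
5 -> fault, evict 9, frames [2, 3, 5]
9 -> fault, evict 2, frames [3, 5, 9]
5 -> hit
4 -> fault, evict 3, frames [5, 9, 4]
1 -> fault, evict 5, frames [9, 4, 1]
4 -> hit
3 -> fault, evict 9, frames [4, 1, 3]
4 -> hit
2 -> fault, evict 4, frames [1, 3, 2]
4 -> fault, evict 1, frames [3, 2, 4]
5 -> fault, evict 3, frames [2, 4, 5]
Page faults: 12.

12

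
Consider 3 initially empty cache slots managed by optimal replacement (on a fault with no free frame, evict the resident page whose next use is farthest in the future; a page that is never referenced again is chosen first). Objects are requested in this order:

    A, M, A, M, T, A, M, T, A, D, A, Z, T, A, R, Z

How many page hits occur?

10

A -> fault, frames (A)
M -> fault, frames (A M)
A -> hit
M -> hit
T -> fault, frames (A M T)
A -> hit
M -> hit
T -> hit
A -> hit
D -> fault, evict M, frames (A T D)
A -> hit
Z -> fault, evict D, frames (A T Z)
T -> hit
A -> hit
R -> fault, evict T, frames (A Z R)
Z -> hit
Hits: 10.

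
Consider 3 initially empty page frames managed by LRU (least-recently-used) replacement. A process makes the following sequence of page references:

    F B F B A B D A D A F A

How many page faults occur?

F -> miss, frames [F]
B -> miss, frames [F, B]
F -> hit
B -> hit
A -> miss, frames [F, B, A]
B -> hit
D -> miss, evict F, frames [A, B, D]
A -> hit
D -> hit
A -> hit
F -> miss, evict B, frames [D, A, F]
A -> hit
Page faults: 5.

5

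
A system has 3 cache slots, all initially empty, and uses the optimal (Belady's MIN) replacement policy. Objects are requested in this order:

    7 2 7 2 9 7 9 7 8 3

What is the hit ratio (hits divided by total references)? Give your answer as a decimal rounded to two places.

7 → miss, frames [7]
2 → miss, frames [7, 2]
7 → hit
2 → hit
9 → miss, frames [7, 2, 9]
7 → hit
9 → hit
7 → hit
8 → miss, evict 9, frames [7, 2, 8]
3 → miss, evict 8, frames [7, 2, 3]
Hits: 5 of 10 references → 5/10 = 0.5000.

0.50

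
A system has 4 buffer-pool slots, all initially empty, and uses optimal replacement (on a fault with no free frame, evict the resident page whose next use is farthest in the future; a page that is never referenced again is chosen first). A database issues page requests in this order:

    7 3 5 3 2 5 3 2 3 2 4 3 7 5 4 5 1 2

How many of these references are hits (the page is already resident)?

11

7 -> fault, frames {7}
3 -> fault, frames {7,3}
5 -> fault, frames {7,3,5}
3 -> hit
2 -> fault, frames {7,3,5,2}
5 -> hit
3 -> hit
2 -> hit
3 -> hit
2 -> hit
4 -> fault, evict 2, frames {7,3,5,4}
3 -> hit
7 -> hit
5 -> hit
4 -> hit
5 -> hit
1 -> fault, evict 4, frames {7,3,5,1}
2 -> fault, evict 1, frames {7,3,5,2}
Hits: 11.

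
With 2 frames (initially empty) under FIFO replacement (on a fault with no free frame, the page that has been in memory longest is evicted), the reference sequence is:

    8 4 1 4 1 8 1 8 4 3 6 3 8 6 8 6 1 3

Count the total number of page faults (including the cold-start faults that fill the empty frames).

10

8 → fault, frames (8)
4 → fault, frames (8 4)
1 → fault, evict 8, frames (4 1)
4 → hit
1 → hit
8 → fault, evict 4, frames (1 8)
1 → hit
8 → hit
4 → fault, evict 1, frames (8 4)
3 → fault, evict 8, frames (4 3)
6 → fault, evict 4, frames (3 6)
3 → hit
8 → fault, evict 3, frames (6 8)
6 → hit
8 → hit
6 → hit
1 → fault, evict 6, frames (8 1)
3 → fault, evict 8, frames (1 3)
Page faults: 10.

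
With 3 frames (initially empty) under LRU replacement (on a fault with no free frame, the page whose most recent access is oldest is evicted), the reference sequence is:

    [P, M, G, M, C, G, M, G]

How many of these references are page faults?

P → fault, frames (P)
M → fault, frames (P M)
G → fault, frames (P M G)
M → hit
C → fault, evict P, frames (G M C)
G → hit
M → hit
G → hit
Page faults: 4.

4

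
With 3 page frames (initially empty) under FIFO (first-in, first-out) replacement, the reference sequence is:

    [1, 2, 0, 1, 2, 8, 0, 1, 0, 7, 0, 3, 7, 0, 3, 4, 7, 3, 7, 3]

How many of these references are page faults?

10

1 -> miss, frames (1)
2 -> miss, frames (1 2)
0 -> miss, frames (1 2 0)
1 -> hit
2 -> hit
8 -> miss, evict 1, frames (2 0 8)
0 -> hit
1 -> miss, evict 2, frames (0 8 1)
0 -> hit
7 -> miss, evict 0, frames (8 1 7)
0 -> miss, evict 8, frames (1 7 0)
3 -> miss, evict 1, frames (7 0 3)
7 -> hit
0 -> hit
3 -> hit
4 -> miss, evict 7, frames (0 3 4)
7 -> miss, evict 0, frames (3 4 7)
3 -> hit
7 -> hit
3 -> hit
Page faults: 10.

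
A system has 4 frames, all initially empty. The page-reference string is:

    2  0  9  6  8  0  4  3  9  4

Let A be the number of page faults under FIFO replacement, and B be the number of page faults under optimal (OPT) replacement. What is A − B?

1

Under FIFO: F F F F F . F F F . → 8 faults.
Under OPT: F F F F F . F F . . → 7 faults.
A − B = 8 − 7 = 1.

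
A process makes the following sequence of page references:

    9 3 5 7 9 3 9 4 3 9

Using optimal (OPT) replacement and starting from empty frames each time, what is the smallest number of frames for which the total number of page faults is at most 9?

f=1: 10 faults
f=2: 7 faults
f=3: 5 faults
f=4: 5 faults
f=5: 5 faults
Smallest f with faults ≤ 9 is 2.

2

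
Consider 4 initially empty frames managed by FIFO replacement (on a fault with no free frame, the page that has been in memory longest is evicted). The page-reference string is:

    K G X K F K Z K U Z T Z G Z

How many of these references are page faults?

10

K -> fault, frames [K]
G -> fault, frames [K, G]
X -> fault, frames [K, G, X]
K -> hit
F -> fault, frames [K, G, X, F]
K -> hit
Z -> fault, evict K, frames [G, X, F, Z]
K -> fault, evict G, frames [X, F, Z, K]
U -> fault, evict X, frames [F, Z, K, U]
Z -> hit
T -> fault, evict F, frames [Z, K, U, T]
Z -> hit
G -> fault, evict Z, frames [K, U, T, G]
Z -> fault, evict K, frames [U, T, G, Z]
Page faults: 10.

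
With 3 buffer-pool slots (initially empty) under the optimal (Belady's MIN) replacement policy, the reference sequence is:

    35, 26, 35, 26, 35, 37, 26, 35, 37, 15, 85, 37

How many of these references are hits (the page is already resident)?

35 → fault, frames (35)
26 → fault, frames (35 26)
35 → hit
26 → hit
35 → hit
37 → fault, frames (35 26 37)
26 → hit
35 → hit
37 → hit
15 → fault, evict 26, frames (35 37 15)
85 → fault, evict 15, frames (35 37 85)
37 → hit
Hits: 7.

7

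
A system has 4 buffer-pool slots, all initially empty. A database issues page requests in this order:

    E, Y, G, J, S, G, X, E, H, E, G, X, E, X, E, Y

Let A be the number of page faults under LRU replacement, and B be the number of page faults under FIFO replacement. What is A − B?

Under LRU: F F F F F . F F F . . . . . . F → 9 faults.
Under FIFO: F F F F F . F F F . F . . . . F → 10 faults.
A − B = 9 − 10 = -1.

-1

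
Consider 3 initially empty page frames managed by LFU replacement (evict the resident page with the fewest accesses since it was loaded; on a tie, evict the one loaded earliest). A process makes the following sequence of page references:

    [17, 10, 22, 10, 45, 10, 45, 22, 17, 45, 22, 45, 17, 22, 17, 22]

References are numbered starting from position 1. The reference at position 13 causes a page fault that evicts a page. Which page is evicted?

22

pos 1: 17: miss, frames {17}
pos 2: 10: miss, frames {17,10}
pos 3: 22: miss, frames {17,10,22}
pos 4: 10: hit
pos 5: 45: miss, evict 17, frames {10,22,45}
pos 6: 10: hit
pos 7: 45: hit
pos 8: 22: hit
pos 9: 17: miss, evict 22, frames {10,45,17}
pos 10: 45: hit
pos 11: 22: miss, evict 17, frames {10,45,22}
pos 12: 45: hit
pos 13: 17: miss, evict 22, frames {10,45,17}
At position 13, page 22 is evicted.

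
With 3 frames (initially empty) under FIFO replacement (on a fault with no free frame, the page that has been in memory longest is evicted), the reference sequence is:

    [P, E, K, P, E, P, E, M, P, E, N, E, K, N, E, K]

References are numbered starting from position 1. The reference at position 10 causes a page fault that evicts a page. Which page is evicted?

pos 1: P → fault, frames [P]
pos 2: E → fault, frames [P, E]
pos 3: K → fault, frames [P, E, K]
pos 4: P → hit
pos 5: E → hit
pos 6: P → hit
pos 7: E → hit
pos 8: M → fault, evict P, frames [E, K, M]
pos 9: P → fault, evict E, frames [K, M, P]
pos 10: E → fault, evict K, frames [M, P, E]
At position 10, page K is evicted.

K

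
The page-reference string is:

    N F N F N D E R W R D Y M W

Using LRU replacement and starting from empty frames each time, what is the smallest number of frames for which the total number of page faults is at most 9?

f=1: 14 faults
f=2: 10 faults
f=3: 10 faults
f=4: 9 faults
f=5: 8 faults
f=6: 8 faults
f=7: 8 faults
f=8: 8 faults
Smallest f with faults ≤ 9 is 4.

4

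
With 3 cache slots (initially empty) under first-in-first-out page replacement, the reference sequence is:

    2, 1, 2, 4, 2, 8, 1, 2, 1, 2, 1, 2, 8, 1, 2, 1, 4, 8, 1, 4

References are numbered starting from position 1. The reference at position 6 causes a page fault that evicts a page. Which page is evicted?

2

pos 1: 2 → fault, frames (2)
pos 2: 1 → fault, frames (2 1)
pos 3: 2 → hit
pos 4: 4 → fault, frames (2 1 4)
pos 5: 2 → hit
pos 6: 8 → fault, evict 2, frames (1 4 8)
At position 6, page 2 is evicted.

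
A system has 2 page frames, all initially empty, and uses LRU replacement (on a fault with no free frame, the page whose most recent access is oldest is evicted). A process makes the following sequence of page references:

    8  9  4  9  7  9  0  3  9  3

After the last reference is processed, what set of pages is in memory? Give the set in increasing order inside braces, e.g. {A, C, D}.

{3, 9}

8: fault, frames (8)
9: fault, frames (8 9)
4: fault, evict 8, frames (9 4)
9: hit
7: fault, evict 4, frames (9 7)
9: hit
0: fault, evict 7, frames (9 0)
3: fault, evict 9, frames (0 3)
9: fault, evict 0, frames (3 9)
3: hit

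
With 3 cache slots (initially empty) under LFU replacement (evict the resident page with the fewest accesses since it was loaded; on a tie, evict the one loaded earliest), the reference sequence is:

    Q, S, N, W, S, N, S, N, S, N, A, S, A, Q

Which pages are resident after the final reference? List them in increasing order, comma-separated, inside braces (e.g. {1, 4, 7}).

Q: miss, frames {Q}
S: miss, frames {Q,S}
N: miss, frames {Q,S,N}
W: miss, evict Q, frames {S,N,W}
S: hit
N: hit
S: hit
N: hit
S: hit
N: hit
A: miss, evict W, frames {S,N,A}
S: hit
A: hit
Q: miss, evict A, frames {S,N,Q}

{N, Q, S}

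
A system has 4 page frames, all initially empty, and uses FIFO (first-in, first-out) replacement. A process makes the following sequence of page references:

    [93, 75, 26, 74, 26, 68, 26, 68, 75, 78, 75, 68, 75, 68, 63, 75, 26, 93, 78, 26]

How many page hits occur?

9

93: fault, frames (93)
75: fault, frames (93 75)
26: fault, frames (93 75 26)
74: fault, frames (93 75 26 74)
26: hit
68: fault, evict 93, frames (75 26 74 68)
26: hit
68: hit
75: hit
78: fault, evict 75, frames (26 74 68 78)
75: fault, evict 26, frames (74 68 78 75)
68: hit
75: hit
68: hit
63: fault, evict 74, frames (68 78 75 63)
75: hit
26: fault, evict 68, frames (78 75 63 26)
93: fault, evict 78, frames (75 63 26 93)
78: fault, evict 75, frames (63 26 93 78)
26: hit
Hits: 9.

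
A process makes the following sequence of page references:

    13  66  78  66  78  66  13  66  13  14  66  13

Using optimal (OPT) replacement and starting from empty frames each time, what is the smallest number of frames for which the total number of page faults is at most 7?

2

f=1: 12 faults
f=2: 6 faults
f=3: 4 faults
f=4: 4 faults
Smallest f with faults ≤ 7 is 2.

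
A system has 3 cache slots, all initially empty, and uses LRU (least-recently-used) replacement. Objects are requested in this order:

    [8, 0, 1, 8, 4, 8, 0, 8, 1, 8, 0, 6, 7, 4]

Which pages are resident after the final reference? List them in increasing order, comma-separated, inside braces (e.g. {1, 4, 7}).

{4, 6, 7}

8 → miss, frames [8]
0 → miss, frames [8, 0]
1 → miss, frames [8, 0, 1]
8 → hit
4 → miss, evict 0, frames [1, 8, 4]
8 → hit
0 → miss, evict 1, frames [4, 8, 0]
8 → hit
1 → miss, evict 4, frames [0, 8, 1]
8 → hit
0 → hit
6 → miss, evict 1, frames [8, 0, 6]
7 → miss, evict 8, frames [0, 6, 7]
4 → miss, evict 0, frames [6, 7, 4]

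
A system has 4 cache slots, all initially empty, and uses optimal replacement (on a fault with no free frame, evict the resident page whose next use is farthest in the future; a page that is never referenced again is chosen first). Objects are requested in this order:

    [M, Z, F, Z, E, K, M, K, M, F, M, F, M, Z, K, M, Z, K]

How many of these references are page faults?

5

M → fault, frames {M}
Z → fault, frames {M,Z}
F → fault, frames {M,Z,F}
Z → hit
E → fault, frames {M,Z,F,E}
K → fault, evict E, frames {M,Z,F,K}
M → hit
K → hit
M → hit
F → hit
M → hit
F → hit
M → hit
Z → hit
K → hit
M → hit
Z → hit
K → hit
Page faults: 5.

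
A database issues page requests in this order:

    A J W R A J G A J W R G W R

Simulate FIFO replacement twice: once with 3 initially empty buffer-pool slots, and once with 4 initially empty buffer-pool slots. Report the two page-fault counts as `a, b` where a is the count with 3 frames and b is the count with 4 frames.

3 frames: F F F F F F F . . F F . . . → 9 faults.
4 frames: F F F F . . F F F F F F . . → 10 faults.
10 > 9: adding a frame increased faults — Belady's anomaly.

9, 10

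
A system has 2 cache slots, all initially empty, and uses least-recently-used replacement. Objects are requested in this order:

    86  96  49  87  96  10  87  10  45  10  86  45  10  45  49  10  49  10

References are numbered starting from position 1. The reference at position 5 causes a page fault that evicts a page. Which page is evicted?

49

pos 1: 86 -> miss, frames {86}
pos 2: 96 -> miss, frames {86,96}
pos 3: 49 -> miss, evict 86, frames {96,49}
pos 4: 87 -> miss, evict 96, frames {49,87}
pos 5: 96 -> miss, evict 49, frames {87,96}
At position 5, page 49 is evicted.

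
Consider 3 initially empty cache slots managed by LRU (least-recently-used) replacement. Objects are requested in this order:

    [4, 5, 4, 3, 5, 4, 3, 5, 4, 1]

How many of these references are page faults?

4: miss, frames [4]
5: miss, frames [4, 5]
4: hit
3: miss, frames [5, 4, 3]
5: hit
4: hit
3: hit
5: hit
4: hit
1: miss, evict 3, frames [5, 4, 1]
Page faults: 4.

4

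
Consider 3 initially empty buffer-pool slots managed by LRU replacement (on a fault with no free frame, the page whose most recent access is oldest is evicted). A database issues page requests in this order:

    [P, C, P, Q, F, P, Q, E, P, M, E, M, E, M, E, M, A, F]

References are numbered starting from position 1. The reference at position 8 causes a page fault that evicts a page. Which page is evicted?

pos 1: P: fault, frames (P)
pos 2: C: fault, frames (P C)
pos 3: P: hit
pos 4: Q: fault, frames (C P Q)
pos 5: F: fault, evict C, frames (P Q F)
pos 6: P: hit
pos 7: Q: hit
pos 8: E: fault, evict F, frames (P Q E)
At position 8, page F is evicted.

F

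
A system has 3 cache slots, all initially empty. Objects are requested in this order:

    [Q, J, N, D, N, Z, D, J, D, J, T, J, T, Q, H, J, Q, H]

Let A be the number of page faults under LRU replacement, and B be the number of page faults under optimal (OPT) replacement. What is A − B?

Under LRU: F F F F . F . F . . F . . F F F . . → 10 faults.
Under OPT: F F F F . F . . . . F . . F F . . . → 8 faults.
A − B = 10 − 8 = 2.

2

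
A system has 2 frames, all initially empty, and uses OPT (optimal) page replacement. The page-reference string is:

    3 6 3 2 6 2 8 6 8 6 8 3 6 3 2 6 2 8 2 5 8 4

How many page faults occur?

3: miss, frames {3}
6: miss, frames {3,6}
3: hit
2: miss, evict 3, frames {6,2}
6: hit
2: hit
8: miss, evict 2, frames {6,8}
6: hit
8: hit
6: hit
8: hit
3: miss, evict 8, frames {6,3}
6: hit
3: hit
2: miss, evict 3, frames {6,2}
6: hit
2: hit
8: miss, evict 6, frames {2,8}
2: hit
5: miss, evict 2, frames {8,5}
8: hit
4: miss, evict 5, frames {8,4}
Page faults: 9.

9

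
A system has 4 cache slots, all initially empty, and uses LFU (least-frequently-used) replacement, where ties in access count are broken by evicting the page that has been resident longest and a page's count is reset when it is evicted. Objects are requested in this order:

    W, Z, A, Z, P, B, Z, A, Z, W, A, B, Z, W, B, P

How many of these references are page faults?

W → fault, frames [W]
Z → fault, frames [W, Z]
A → fault, frames [W, Z, A]
Z → hit
P → fault, frames [W, Z, A, P]
B → fault, evict W, frames [Z, A, P, B]
Z → hit
A → hit
Z → hit
W → fault, evict P, frames [Z, A, B, W]
A → hit
B → hit
Z → hit
W → hit
B → hit
P → fault, evict W, frames [Z, A, B, P]
Page faults: 7.

7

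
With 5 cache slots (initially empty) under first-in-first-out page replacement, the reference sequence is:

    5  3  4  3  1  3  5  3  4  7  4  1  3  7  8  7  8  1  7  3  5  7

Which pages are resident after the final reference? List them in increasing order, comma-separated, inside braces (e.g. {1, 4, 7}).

5 → fault, frames [5]
3 → fault, frames [5, 3]
4 → fault, frames [5, 3, 4]
3 → hit
1 → fault, frames [5, 3, 4, 1]
3 → hit
5 → hit
3 → hit
4 → hit
7 → fault, frames [5, 3, 4, 1, 7]
4 → hit
1 → hit
3 → hit
7 → hit
8 → fault, evict 5, frames [3, 4, 1, 7, 8]
7 → hit
8 → hit
1 → hit
7 → hit
3 → hit
5 → fault, evict 3, frames [4, 1, 7, 8, 5]
7 → hit

{1, 4, 5, 7, 8}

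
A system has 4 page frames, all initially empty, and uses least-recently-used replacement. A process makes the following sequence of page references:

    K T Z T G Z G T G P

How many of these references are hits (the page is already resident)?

K → fault, frames (K)
T → fault, frames (K T)
Z → fault, frames (K T Z)
T → hit
G → fault, frames (K Z T G)
Z → hit
G → hit
T → hit
G → hit
P → fault, evict K, frames (Z T G P)
Hits: 5.

5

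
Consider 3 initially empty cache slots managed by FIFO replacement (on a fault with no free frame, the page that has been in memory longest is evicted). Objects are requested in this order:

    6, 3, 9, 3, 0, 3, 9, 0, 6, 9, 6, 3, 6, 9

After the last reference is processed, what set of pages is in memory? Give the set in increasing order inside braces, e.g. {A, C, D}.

{3, 6, 9}

6 → fault, frames (6)
3 → fault, frames (6 3)
9 → fault, frames (6 3 9)
3 → hit
0 → fault, evict 6, frames (3 9 0)
3 → hit
9 → hit
0 → hit
6 → fault, evict 3, frames (9 0 6)
9 → hit
6 → hit
3 → fault, evict 9, frames (0 6 3)
6 → hit
9 → fault, evict 0, frames (6 3 9)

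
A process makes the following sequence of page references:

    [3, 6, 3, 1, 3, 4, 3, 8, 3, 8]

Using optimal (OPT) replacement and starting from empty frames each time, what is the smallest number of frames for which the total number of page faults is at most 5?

f=1: 10 faults
f=2: 5 faults
f=3: 5 faults
f=4: 5 faults
f=5: 5 faults
Smallest f with faults ≤ 5 is 2.

2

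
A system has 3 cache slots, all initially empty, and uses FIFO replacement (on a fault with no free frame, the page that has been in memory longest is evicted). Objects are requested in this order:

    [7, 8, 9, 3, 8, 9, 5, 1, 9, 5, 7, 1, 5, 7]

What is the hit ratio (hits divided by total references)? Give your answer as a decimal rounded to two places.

0.36

7 → miss, frames (7)
8 → miss, frames (7 8)
9 → miss, frames (7 8 9)
3 → miss, evict 7, frames (8 9 3)
8 → hit
9 → hit
5 → miss, evict 8, frames (9 3 5)
1 → miss, evict 9, frames (3 5 1)
9 → miss, evict 3, frames (5 1 9)
5 → hit
7 → miss, evict 5, frames (1 9 7)
1 → hit
5 → miss, evict 1, frames (9 7 5)
7 → hit
Hits: 5 of 14 references → 5/14 = 0.3571.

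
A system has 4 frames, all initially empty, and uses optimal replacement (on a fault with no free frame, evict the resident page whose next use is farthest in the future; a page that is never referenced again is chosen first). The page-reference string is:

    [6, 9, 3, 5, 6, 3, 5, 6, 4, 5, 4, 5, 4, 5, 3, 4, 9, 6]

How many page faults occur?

6

6: fault, frames [6]
9: fault, frames [6, 9]
3: fault, frames [6, 9, 3]
5: fault, frames [6, 9, 3, 5]
6: hit
3: hit
5: hit
6: hit
4: fault, evict 6, frames [9, 3, 5, 4]
5: hit
4: hit
5: hit
4: hit
5: hit
3: hit
4: hit
9: hit
6: fault, evict 4, frames [9, 3, 5, 6]
Page faults: 6.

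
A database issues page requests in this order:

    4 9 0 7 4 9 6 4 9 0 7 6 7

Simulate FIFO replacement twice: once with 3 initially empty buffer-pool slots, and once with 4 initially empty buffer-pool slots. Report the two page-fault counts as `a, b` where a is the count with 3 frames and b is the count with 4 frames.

3 frames: F F F F F F F . . F F . . → 9 faults.
4 frames: F F F F . . F F F F F F . → 10 faults.
10 > 9: adding a frame increased faults — Belady's anomaly.

9, 10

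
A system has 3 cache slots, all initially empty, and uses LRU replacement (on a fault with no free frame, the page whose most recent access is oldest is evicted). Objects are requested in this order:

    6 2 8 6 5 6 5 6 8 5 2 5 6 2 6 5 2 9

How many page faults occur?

7

6: miss, frames [6]
2: miss, frames [6, 2]
8: miss, frames [6, 2, 8]
6: hit
5: miss, evict 2, frames [8, 6, 5]
6: hit
5: hit
6: hit
8: hit
5: hit
2: miss, evict 6, frames [8, 5, 2]
5: hit
6: miss, evict 8, frames [2, 5, 6]
2: hit
6: hit
5: hit
2: hit
9: miss, evict 6, frames [5, 2, 9]
Page faults: 7.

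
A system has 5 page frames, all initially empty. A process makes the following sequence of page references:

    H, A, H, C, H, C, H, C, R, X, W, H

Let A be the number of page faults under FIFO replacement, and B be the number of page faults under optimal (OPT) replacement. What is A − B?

Under FIFO: F F . F . . . . F F F F → 7 faults.
Under OPT: F F . F . . . . F F F . → 6 faults.
A − B = 7 − 6 = 1.

1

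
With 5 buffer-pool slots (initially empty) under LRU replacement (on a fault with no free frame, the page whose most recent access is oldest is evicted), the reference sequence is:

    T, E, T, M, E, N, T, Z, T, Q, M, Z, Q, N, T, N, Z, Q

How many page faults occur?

7

T → fault, frames (T)
E → fault, frames (T E)
T → hit
M → fault, frames (E T M)
E → hit
N → fault, frames (T M E N)
T → hit
Z → fault, frames (M E N T Z)
T → hit
Q → fault, evict M, frames (E N Z T Q)
M → fault, evict E, frames (N Z T Q M)
Z → hit
Q → hit
N → hit
T → hit
N → hit
Z → hit
Q → hit
Page faults: 7.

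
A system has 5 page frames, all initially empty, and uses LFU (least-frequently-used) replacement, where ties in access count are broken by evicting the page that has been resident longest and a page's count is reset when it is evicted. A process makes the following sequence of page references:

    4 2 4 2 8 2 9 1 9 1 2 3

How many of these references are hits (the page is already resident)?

4: miss, frames {4}
2: miss, frames {4,2}
4: hit
2: hit
8: miss, frames {4,2,8}
2: hit
9: miss, frames {4,2,8,9}
1: miss, frames {4,2,8,9,1}
9: hit
1: hit
2: hit
3: miss, evict 8, frames {4,2,9,1,3}
Hits: 6.

6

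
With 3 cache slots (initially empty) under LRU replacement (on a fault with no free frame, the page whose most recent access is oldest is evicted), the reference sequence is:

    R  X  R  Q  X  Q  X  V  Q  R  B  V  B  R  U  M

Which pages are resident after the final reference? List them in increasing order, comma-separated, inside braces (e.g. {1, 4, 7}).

{M, R, U}

R -> miss, frames (R)
X -> miss, frames (R X)
R -> hit
Q -> miss, frames (X R Q)
X -> hit
Q -> hit
X -> hit
V -> miss, evict R, frames (Q X V)
Q -> hit
R -> miss, evict X, frames (V Q R)
B -> miss, evict V, frames (Q R B)
V -> miss, evict Q, frames (R B V)
B -> hit
R -> hit
U -> miss, evict V, frames (B R U)
M -> miss, evict B, frames (R U M)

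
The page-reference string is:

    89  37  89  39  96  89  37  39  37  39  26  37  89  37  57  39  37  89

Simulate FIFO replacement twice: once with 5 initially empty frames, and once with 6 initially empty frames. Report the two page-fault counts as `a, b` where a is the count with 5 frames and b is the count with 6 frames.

7, 6

5 frames: F F . F F . . . . . F . . . F . . F → 7 faults.
6 frames: F F . F F . . . . . F . . . F . . . → 6 faults.
6 < 7: adding a frame reduced faults, as is typical.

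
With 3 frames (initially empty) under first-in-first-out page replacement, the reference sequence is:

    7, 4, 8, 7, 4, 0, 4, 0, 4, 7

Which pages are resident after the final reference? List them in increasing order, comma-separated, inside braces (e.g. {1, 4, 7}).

7 -> miss, frames [7]
4 -> miss, frames [7, 4]
8 -> miss, frames [7, 4, 8]
7 -> hit
4 -> hit
0 -> miss, evict 7, frames [4, 8, 0]
4 -> hit
0 -> hit
4 -> hit
7 -> miss, evict 4, frames [8, 0, 7]

{0, 7, 8}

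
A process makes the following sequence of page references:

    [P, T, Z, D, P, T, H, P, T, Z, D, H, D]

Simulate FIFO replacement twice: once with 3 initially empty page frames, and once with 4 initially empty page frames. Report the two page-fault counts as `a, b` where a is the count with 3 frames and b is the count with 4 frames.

9, 10

3 frames: F F F F F F F . . F F . . → 9 faults.
4 frames: F F F F . . F F F F F F . → 10 faults.
10 > 9: adding a frame increased faults — Belady's anomaly.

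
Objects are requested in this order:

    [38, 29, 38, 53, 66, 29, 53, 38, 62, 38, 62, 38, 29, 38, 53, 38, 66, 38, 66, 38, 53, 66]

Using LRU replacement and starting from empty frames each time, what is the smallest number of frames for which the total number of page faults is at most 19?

f=1: 22 faults
f=2: 13 faults
f=3: 10 faults
f=4: 6 faults
f=5: 5 faults
Smallest f with faults ≤ 19 is 2.

2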